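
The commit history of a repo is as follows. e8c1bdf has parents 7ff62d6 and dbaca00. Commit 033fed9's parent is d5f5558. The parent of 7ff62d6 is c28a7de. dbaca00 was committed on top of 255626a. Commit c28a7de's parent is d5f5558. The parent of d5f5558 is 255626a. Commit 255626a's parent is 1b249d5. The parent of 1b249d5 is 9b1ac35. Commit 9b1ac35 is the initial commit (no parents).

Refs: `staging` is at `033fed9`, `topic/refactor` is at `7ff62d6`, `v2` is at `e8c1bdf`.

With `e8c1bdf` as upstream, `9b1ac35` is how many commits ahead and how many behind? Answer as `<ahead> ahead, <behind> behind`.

Reachable from 9b1ac35: {9b1ac35}.
Reachable from e8c1bdf: {1b249d5, 255626a, 7ff62d6, 9b1ac35, c28a7de, d5f5558, dbaca00, e8c1bdf}.
Only in 9b1ac35's history (ahead): {} — 0.
Only in e8c1bdf's history (behind): {1b249d5, 255626a, 7ff62d6, c28a7de, d5f5558, dbaca00, e8c1bdf} — 7.

0 ahead, 7 behind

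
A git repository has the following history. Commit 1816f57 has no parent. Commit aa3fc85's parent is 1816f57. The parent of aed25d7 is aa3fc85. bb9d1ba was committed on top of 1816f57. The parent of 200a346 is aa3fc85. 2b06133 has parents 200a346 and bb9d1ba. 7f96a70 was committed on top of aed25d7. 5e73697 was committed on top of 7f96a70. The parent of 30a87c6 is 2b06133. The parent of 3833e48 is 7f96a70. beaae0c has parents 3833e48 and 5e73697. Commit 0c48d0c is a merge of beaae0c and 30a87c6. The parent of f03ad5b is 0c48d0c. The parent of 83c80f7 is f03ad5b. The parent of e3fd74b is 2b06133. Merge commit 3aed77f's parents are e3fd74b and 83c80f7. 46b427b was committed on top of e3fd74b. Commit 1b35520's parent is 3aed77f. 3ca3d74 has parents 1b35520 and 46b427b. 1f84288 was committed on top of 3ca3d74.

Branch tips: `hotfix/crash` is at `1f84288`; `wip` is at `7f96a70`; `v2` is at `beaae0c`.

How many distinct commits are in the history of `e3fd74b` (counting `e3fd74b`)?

Walking parent pointers from e3fd74b: reachable set = {1816f57, 200a346, 2b06133, aa3fc85, bb9d1ba, e3fd74b}.
That is 6 commits.

6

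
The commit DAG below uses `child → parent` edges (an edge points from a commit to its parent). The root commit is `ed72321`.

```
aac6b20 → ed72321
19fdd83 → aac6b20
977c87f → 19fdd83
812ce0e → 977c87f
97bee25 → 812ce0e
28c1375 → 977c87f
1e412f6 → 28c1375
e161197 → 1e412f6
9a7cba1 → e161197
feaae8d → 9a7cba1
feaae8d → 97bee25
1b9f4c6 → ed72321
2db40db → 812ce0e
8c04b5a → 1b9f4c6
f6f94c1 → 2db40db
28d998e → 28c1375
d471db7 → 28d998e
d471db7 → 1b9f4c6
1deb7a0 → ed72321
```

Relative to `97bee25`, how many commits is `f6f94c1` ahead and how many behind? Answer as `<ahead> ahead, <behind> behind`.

Reachable from f6f94c1: {19fdd83, 2db40db, 812ce0e, 977c87f, aac6b20, ed72321, f6f94c1}.
Reachable from 97bee25: {19fdd83, 812ce0e, 977c87f, 97bee25, aac6b20, ed72321}.
Only in f6f94c1's history (ahead): {2db40db, f6f94c1} — 2.
Only in 97bee25's history (behind): {97bee25} — 1.

2 ahead, 1 behind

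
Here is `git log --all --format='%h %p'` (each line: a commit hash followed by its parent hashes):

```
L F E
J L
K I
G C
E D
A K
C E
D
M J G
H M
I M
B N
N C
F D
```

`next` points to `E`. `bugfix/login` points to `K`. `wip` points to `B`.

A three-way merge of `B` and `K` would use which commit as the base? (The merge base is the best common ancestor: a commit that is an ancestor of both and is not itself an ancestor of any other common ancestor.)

Ancestors of B: {B, C, D, E, N}.
Ancestors of K: {C, D, E, F, G, I, J, K, L, M}.
Common ancestors: {C, D, E}.
Among these, C is not an ancestor of any other common ancestor — it is the merge base.

C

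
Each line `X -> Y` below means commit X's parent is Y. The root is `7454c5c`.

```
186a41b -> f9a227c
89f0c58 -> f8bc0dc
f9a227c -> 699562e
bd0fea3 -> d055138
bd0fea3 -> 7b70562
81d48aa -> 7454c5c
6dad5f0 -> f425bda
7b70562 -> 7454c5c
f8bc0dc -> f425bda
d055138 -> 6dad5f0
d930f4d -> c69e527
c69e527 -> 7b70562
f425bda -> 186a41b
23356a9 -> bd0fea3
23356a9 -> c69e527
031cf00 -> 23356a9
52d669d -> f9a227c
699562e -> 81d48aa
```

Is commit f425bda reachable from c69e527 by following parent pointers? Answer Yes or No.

Ancestors of c69e527: {7454c5c, 7b70562, c69e527}.
f425bda is not in that set, so it is not an ancestor of c69e527.

No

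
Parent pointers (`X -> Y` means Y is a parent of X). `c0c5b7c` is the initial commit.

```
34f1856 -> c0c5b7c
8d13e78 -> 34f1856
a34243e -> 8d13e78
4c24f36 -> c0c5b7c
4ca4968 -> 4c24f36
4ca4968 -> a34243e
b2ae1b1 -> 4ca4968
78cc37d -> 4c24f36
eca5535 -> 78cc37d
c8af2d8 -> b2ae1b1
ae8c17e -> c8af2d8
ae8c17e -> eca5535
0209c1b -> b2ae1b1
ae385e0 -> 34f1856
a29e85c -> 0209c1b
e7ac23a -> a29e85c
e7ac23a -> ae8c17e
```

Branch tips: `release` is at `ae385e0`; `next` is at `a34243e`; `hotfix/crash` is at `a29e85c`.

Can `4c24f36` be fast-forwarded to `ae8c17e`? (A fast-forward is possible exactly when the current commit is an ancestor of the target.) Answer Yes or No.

A fast-forward from 4c24f36 to ae8c17e is possible iff 4c24f36 is an ancestor of ae8c17e.
Ancestors of ae8c17e: {34f1856, 4c24f36, 4ca4968, 78cc37d, 8d13e78, a34243e, ae8c17e, b2ae1b1, c0c5b7c, c8af2d8, eca5535}.
4c24f36 is among them, so fast-forward is possible.

Yes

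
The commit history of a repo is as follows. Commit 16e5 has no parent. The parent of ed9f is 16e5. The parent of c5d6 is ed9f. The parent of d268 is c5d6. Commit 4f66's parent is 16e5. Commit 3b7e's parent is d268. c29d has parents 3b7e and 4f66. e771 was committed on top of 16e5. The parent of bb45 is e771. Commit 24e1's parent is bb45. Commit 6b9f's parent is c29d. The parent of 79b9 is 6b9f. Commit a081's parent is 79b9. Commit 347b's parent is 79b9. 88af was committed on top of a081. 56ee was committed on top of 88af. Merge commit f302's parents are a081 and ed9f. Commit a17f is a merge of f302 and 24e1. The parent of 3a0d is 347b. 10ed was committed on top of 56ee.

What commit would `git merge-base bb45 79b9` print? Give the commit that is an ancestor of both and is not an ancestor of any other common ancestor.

16e5

Ancestors of bb45: {16e5, bb45, e771}.
Ancestors of 79b9: {16e5, 3b7e, 4f66, 6b9f, 79b9, c29d, c5d6, d268, ed9f}.
Common ancestors: {16e5}.
The only common ancestor is 16e5, so it is the merge base.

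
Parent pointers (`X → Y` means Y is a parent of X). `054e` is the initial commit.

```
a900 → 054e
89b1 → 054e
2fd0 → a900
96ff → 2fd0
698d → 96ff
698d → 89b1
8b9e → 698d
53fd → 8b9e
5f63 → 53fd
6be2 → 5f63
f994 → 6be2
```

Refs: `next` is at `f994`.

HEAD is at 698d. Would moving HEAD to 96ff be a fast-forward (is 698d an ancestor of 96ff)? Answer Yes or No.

A fast-forward from 698d to 96ff is possible iff 698d is an ancestor of 96ff.
Ancestors of 96ff: {054e, 2fd0, 96ff, a900}.
698d is not among them, so fast-forward is not possible.

No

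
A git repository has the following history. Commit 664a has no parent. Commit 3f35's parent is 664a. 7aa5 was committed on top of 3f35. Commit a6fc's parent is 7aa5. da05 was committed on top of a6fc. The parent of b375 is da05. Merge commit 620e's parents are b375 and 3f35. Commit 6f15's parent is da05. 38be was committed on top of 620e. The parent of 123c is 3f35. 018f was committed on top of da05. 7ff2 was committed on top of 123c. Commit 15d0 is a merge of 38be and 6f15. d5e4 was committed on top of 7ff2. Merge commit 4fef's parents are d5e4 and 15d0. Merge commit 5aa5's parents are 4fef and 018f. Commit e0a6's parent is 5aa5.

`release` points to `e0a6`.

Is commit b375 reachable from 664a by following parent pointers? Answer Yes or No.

Ancestors of 664a: {664a}.
b375 is not in that set, so it is not an ancestor of 664a.

No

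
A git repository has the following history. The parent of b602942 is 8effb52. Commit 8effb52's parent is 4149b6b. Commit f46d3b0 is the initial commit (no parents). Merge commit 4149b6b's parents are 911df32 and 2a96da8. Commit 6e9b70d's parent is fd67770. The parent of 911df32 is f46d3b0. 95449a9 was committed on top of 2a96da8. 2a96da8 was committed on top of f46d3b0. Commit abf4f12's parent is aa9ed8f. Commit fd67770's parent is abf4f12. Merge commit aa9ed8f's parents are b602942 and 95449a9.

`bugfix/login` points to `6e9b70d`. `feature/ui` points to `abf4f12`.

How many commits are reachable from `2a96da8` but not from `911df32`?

Reachable from 2a96da8: {2a96da8, f46d3b0}.
Reachable from 911df32: {911df32, f46d3b0}.
In 2a96da8's history but not 911df32's: {2a96da8} — 1 commit.

1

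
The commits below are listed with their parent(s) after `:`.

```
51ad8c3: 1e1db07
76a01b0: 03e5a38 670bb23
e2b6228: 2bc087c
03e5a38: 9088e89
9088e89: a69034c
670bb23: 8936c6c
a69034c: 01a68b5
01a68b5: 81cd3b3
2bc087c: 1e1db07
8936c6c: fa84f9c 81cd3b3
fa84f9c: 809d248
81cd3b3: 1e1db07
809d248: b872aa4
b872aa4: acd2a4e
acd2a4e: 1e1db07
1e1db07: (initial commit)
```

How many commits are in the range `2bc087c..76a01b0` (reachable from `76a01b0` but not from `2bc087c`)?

12

Reachable from 76a01b0: {01a68b5, 03e5a38, 1e1db07, 670bb23, 76a01b0, 809d248, 81cd3b3, 8936c6c, 9088e89, a69034c, acd2a4e, b872aa4, fa84f9c}.
Reachable from 2bc087c: {1e1db07, 2bc087c}.
In 76a01b0's history but not 2bc087c's: {01a68b5, 03e5a38, 670bb23, 76a01b0, 809d248, 81cd3b3, 8936c6c, 9088e89, a69034c, acd2a4e, b872aa4, fa84f9c} — 12 commits.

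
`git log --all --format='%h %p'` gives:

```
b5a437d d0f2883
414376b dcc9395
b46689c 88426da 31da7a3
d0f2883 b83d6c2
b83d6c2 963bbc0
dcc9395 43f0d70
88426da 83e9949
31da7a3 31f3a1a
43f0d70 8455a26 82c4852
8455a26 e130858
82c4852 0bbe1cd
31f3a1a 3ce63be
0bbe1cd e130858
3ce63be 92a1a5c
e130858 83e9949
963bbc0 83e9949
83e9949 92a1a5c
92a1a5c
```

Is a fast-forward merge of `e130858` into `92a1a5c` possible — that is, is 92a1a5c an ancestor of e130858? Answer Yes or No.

Yes

A fast-forward from 92a1a5c to e130858 is possible iff 92a1a5c is an ancestor of e130858.
Ancestors of e130858: {83e9949, 92a1a5c, e130858}.
92a1a5c is among them, so fast-forward is possible.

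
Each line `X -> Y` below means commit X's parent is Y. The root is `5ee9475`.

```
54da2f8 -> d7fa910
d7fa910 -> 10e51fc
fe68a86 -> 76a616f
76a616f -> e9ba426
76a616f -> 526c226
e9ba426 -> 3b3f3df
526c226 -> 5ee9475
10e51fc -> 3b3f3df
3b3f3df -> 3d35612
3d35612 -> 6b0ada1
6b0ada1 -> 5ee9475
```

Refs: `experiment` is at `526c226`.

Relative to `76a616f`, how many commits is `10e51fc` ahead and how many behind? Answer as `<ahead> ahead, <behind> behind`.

Reachable from 10e51fc: {10e51fc, 3b3f3df, 3d35612, 5ee9475, 6b0ada1}.
Reachable from 76a616f: {3b3f3df, 3d35612, 526c226, 5ee9475, 6b0ada1, 76a616f, e9ba426}.
Only in 10e51fc's history (ahead): {10e51fc} — 1.
Only in 76a616f's history (behind): {526c226, 76a616f, e9ba426} — 3.

1 ahead, 3 behind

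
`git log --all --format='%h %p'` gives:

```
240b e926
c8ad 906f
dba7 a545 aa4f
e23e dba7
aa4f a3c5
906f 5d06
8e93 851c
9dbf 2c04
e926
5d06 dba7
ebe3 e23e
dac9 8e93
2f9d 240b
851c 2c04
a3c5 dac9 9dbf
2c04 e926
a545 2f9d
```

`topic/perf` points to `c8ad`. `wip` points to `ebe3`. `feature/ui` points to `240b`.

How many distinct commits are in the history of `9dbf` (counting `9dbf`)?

3

Walking parent pointers from 9dbf: reachable set = {2c04, 9dbf, e926}.
That is 3 commits.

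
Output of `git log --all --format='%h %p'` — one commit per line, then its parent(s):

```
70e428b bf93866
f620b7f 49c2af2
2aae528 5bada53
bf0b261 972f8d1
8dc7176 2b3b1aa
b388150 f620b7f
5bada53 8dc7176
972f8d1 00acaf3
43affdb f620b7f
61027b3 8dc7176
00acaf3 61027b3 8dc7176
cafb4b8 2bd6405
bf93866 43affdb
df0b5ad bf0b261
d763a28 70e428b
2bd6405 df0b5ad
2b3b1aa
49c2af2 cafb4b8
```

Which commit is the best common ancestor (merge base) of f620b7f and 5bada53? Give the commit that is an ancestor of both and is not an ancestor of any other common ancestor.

8dc7176

Ancestors of f620b7f: {00acaf3, 2b3b1aa, 2bd6405, 49c2af2, 61027b3, 8dc7176, 972f8d1, bf0b261, cafb4b8, df0b5ad, f620b7f}.
Ancestors of 5bada53: {2b3b1aa, 5bada53, 8dc7176}.
Common ancestors: {2b3b1aa, 8dc7176}.
Among these, 8dc7176 is not an ancestor of any other common ancestor — it is the merge base.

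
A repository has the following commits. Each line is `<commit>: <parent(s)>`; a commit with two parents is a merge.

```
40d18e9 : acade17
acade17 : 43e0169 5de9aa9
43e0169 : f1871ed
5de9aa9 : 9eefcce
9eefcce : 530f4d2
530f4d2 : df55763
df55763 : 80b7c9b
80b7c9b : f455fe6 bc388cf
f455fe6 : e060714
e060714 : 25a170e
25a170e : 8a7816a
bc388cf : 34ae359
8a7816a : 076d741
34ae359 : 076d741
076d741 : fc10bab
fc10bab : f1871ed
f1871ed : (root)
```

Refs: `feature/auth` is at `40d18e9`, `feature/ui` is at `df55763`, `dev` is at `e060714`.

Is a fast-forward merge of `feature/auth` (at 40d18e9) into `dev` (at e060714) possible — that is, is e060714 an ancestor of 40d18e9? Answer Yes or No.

A fast-forward from e060714 to 40d18e9 is possible iff e060714 is an ancestor of 40d18e9.
Ancestors of 40d18e9: {076d741, 25a170e, 34ae359, 40d18e9, 43e0169, 530f4d2, 5de9aa9, 80b7c9b, 8a7816a, 9eefcce, acade17, bc388cf, df55763, e060714, f1871ed, f455fe6, fc10bab}.
e060714 is among them, so fast-forward is possible.

Yes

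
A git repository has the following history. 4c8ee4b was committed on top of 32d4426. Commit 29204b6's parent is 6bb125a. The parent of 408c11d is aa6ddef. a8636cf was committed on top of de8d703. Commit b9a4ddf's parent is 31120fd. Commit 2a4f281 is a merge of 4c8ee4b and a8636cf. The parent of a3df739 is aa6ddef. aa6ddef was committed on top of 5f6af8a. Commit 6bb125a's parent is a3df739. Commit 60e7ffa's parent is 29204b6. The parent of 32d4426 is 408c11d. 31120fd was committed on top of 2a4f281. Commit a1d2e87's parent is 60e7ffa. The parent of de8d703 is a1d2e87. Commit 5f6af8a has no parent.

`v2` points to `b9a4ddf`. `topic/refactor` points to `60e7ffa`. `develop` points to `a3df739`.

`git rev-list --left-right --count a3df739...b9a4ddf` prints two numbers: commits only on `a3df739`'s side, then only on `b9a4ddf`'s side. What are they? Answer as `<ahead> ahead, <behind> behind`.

0 ahead, 12 behind

Reachable from a3df739: {5f6af8a, a3df739, aa6ddef}.
Reachable from b9a4ddf: {29204b6, 2a4f281, 31120fd, 32d4426, 408c11d, 4c8ee4b, 5f6af8a, 60e7ffa, 6bb125a, a1d2e87, a3df739, a8636cf, aa6ddef, b9a4ddf, de8d703}.
Only in a3df739's history (ahead): {} — 0.
Only in b9a4ddf's history (behind): {29204b6, 2a4f281, 31120fd, 32d4426, 408c11d, 4c8ee4b, 60e7ffa, 6bb125a, a1d2e87, a8636cf, b9a4ddf, de8d703} — 12.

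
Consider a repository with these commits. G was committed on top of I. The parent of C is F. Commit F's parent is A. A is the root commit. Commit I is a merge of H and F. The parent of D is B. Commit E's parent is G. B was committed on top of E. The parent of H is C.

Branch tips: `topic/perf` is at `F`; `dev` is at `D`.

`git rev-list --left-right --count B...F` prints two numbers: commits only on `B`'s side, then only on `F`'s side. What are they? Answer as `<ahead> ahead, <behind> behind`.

6 ahead, 0 behind

Reachable from B: {A, B, C, E, F, G, H, I}.
Reachable from F: {A, F}.
Only in B's history (ahead): {B, C, E, G, H, I} — 6.
Only in F's history (behind): {} — 0.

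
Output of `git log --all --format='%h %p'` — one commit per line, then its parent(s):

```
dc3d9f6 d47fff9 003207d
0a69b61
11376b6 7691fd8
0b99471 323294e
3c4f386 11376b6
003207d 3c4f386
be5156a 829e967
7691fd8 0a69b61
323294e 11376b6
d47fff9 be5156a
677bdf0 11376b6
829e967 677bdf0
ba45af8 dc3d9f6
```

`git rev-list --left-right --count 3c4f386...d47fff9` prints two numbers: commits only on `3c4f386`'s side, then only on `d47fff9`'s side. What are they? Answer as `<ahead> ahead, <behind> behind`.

1 ahead, 4 behind

Reachable from 3c4f386: {0a69b61, 11376b6, 3c4f386, 7691fd8}.
Reachable from d47fff9: {0a69b61, 11376b6, 677bdf0, 7691fd8, 829e967, be5156a, d47fff9}.
Only in 3c4f386's history (ahead): {3c4f386} — 1.
Only in d47fff9's history (behind): {677bdf0, 829e967, be5156a, d47fff9} — 4.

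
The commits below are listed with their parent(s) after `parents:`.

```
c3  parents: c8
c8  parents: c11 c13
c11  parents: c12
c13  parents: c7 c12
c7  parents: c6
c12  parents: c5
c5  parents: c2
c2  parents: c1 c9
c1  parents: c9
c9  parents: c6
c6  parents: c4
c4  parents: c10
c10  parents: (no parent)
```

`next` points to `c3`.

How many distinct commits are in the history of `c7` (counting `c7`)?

Walking parent pointers from c7: reachable set = {c10, c4, c6, c7}.
That is 4 commits.

4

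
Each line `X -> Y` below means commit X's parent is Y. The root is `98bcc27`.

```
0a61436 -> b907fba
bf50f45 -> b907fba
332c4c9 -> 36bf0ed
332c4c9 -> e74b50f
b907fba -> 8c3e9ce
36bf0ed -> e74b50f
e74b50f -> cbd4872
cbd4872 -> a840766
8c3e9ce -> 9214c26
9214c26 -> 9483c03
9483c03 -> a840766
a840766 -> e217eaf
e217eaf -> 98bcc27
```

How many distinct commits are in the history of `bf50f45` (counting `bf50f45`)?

Walking parent pointers from bf50f45: reachable set = {8c3e9ce, 9214c26, 9483c03, 98bcc27, a840766, b907fba, bf50f45, e217eaf}.
That is 8 commits.

8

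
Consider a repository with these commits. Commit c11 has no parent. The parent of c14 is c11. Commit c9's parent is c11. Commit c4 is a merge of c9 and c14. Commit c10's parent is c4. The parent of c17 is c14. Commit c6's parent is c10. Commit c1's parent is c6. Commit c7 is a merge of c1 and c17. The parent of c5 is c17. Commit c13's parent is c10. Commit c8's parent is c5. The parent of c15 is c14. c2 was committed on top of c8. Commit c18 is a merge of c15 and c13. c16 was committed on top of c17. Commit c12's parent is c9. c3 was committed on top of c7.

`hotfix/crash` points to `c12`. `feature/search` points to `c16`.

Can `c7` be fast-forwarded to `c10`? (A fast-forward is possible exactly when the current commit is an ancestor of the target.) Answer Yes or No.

A fast-forward from c7 to c10 is possible iff c7 is an ancestor of c10.
Ancestors of c10: {c10, c11, c14, c4, c9}.
c7 is not among them, so fast-forward is not possible.

No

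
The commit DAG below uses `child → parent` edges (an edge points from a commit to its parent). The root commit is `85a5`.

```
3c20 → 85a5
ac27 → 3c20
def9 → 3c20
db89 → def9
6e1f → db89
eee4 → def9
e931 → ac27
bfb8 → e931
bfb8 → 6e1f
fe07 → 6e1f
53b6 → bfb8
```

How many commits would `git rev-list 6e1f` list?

Walking parent pointers from 6e1f: reachable set = {3c20, 6e1f, 85a5, db89, def9}.
That is 5 commits.

5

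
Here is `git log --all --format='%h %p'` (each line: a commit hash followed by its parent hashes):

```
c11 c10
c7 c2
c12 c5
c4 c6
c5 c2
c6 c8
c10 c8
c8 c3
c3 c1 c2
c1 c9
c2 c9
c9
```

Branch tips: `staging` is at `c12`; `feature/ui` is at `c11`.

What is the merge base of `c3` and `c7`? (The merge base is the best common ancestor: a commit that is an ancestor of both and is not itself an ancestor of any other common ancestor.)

Ancestors of c3: {c1, c2, c3, c9}.
Ancestors of c7: {c2, c7, c9}.
Common ancestors: {c2, c9}.
Among these, c2 is not an ancestor of any other common ancestor — it is the merge base.

c2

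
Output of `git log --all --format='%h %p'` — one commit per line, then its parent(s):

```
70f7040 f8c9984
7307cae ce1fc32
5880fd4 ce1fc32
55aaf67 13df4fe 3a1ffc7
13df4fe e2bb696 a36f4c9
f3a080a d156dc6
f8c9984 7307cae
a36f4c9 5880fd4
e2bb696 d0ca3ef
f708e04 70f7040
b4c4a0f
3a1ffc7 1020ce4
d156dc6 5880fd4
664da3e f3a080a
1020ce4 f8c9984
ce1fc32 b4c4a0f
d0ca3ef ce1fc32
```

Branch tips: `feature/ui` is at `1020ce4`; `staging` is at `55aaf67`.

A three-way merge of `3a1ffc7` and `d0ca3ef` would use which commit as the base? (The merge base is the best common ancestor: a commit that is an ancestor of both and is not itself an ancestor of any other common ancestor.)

Ancestors of 3a1ffc7: {1020ce4, 3a1ffc7, 7307cae, b4c4a0f, ce1fc32, f8c9984}.
Ancestors of d0ca3ef: {b4c4a0f, ce1fc32, d0ca3ef}.
Common ancestors: {b4c4a0f, ce1fc32}.
Among these, ce1fc32 is not an ancestor of any other common ancestor — it is the merge base.

ce1fc32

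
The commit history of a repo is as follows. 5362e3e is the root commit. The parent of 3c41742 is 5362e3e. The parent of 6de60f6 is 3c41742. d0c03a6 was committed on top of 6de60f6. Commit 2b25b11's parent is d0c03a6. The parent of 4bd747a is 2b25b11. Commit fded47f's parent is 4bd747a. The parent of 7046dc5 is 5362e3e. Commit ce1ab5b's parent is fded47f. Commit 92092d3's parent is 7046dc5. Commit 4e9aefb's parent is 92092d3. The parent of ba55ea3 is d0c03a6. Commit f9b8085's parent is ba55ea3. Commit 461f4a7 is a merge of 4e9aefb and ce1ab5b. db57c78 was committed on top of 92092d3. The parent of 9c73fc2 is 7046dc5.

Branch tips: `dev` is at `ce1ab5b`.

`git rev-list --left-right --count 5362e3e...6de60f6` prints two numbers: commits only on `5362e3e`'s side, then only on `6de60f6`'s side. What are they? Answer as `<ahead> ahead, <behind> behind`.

0 ahead, 2 behind

Reachable from 5362e3e: {5362e3e}.
Reachable from 6de60f6: {3c41742, 5362e3e, 6de60f6}.
Only in 5362e3e's history (ahead): {} — 0.
Only in 6de60f6's history (behind): {3c41742, 6de60f6} — 2.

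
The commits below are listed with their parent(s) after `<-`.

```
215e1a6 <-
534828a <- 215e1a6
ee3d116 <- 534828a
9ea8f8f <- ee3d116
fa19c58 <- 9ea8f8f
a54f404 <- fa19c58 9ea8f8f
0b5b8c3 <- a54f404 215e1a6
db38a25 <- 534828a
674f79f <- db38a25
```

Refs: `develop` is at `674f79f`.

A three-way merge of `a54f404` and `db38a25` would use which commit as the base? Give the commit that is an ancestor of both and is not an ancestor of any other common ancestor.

534828a

Ancestors of a54f404: {215e1a6, 534828a, 9ea8f8f, a54f404, ee3d116, fa19c58}.
Ancestors of db38a25: {215e1a6, 534828a, db38a25}.
Common ancestors: {215e1a6, 534828a}.
Among these, 534828a is not an ancestor of any other common ancestor — it is the merge base.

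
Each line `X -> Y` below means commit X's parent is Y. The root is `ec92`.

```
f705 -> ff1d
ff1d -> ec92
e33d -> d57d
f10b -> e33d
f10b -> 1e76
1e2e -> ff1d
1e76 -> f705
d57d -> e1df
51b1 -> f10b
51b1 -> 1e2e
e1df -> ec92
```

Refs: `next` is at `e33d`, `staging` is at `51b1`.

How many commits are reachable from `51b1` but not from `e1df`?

Reachable from 51b1: {1e2e, 1e76, 51b1, d57d, e1df, e33d, ec92, f10b, f705, ff1d}.
Reachable from e1df: {e1df, ec92}.
In 51b1's history but not e1df's: {1e2e, 1e76, 51b1, d57d, e33d, f10b, f705, ff1d} — 8 commits.

8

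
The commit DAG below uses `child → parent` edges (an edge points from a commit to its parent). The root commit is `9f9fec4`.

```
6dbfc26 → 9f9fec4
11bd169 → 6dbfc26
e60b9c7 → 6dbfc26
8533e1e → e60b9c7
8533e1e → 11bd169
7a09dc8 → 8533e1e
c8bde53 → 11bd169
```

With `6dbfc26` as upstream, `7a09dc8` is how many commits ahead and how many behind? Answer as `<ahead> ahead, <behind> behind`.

Reachable from 7a09dc8: {11bd169, 6dbfc26, 7a09dc8, 8533e1e, 9f9fec4, e60b9c7}.
Reachable from 6dbfc26: {6dbfc26, 9f9fec4}.
Only in 7a09dc8's history (ahead): {11bd169, 7a09dc8, 8533e1e, e60b9c7} — 4.
Only in 6dbfc26's history (behind): {} — 0.

4 ahead, 0 behind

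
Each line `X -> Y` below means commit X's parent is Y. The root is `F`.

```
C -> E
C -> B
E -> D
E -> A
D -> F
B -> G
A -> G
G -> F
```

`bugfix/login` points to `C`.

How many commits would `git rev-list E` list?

5

Walking parent pointers from E: reachable set = {A, D, E, F, G}.
That is 5 commits.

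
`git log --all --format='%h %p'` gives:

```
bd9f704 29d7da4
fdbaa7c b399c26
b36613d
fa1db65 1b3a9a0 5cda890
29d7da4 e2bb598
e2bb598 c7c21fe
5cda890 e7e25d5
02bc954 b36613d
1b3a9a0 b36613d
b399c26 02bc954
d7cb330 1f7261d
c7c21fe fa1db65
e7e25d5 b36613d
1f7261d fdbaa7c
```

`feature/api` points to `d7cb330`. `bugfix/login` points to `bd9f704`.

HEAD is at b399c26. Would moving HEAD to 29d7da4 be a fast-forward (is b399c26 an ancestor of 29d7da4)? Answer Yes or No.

No

A fast-forward from b399c26 to 29d7da4 is possible iff b399c26 is an ancestor of 29d7da4.
Ancestors of 29d7da4: {1b3a9a0, 29d7da4, 5cda890, b36613d, c7c21fe, e2bb598, e7e25d5, fa1db65}.
b399c26 is not among them, so fast-forward is not possible.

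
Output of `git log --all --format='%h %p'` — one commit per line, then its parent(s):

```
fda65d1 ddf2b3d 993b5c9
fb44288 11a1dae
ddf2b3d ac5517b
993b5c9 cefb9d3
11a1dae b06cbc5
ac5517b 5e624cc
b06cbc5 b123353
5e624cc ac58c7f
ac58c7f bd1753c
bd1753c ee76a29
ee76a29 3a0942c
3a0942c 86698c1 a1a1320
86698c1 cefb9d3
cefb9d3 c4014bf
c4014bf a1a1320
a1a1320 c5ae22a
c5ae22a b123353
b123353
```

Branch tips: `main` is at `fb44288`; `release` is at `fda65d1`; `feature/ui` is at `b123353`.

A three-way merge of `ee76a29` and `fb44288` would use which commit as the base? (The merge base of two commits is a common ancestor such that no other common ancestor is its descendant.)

Ancestors of ee76a29: {3a0942c, 86698c1, a1a1320, b123353, c4014bf, c5ae22a, cefb9d3, ee76a29}.
Ancestors of fb44288: {11a1dae, b06cbc5, b123353, fb44288}.
Common ancestors: {b123353}.
The only common ancestor is b123353, so it is the merge base.

b123353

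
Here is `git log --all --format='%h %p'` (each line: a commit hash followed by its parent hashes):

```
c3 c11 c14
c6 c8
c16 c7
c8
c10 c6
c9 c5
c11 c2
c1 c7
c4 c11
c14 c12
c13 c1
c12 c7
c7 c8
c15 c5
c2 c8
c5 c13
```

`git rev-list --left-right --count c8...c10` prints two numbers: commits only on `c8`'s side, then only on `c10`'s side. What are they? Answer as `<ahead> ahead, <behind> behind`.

0 ahead, 2 behind

Reachable from c8: {c8}.
Reachable from c10: {c10, c6, c8}.
Only in c8's history (ahead): {} — 0.
Only in c10's history (behind): {c10, c6} — 2.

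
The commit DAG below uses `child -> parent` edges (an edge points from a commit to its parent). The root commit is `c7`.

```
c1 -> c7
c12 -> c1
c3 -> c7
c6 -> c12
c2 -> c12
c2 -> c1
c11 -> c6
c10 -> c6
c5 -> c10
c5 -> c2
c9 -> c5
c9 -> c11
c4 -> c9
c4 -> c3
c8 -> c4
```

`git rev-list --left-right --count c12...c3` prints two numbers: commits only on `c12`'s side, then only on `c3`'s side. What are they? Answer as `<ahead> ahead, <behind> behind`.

2 ahead, 1 behind

Reachable from c12: {c1, c12, c7}.
Reachable from c3: {c3, c7}.
Only in c12's history (ahead): {c1, c12} — 2.
Only in c3's history (behind): {c3} — 1.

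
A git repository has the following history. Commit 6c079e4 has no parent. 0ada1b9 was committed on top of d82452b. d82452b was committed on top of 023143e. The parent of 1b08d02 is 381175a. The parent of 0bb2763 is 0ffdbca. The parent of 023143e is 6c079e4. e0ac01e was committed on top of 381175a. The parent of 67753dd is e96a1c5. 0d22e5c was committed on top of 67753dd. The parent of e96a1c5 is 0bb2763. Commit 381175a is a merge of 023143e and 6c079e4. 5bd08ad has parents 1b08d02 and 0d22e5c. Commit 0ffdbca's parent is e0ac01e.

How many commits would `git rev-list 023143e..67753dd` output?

Reachable from 67753dd: {023143e, 0bb2763, 0ffdbca, 381175a, 67753dd, 6c079e4, e0ac01e, e96a1c5}.
Reachable from 023143e: {023143e, 6c079e4}.
In 67753dd's history but not 023143e's: {0bb2763, 0ffdbca, 381175a, 67753dd, e0ac01e, e96a1c5} — 6 commits.

6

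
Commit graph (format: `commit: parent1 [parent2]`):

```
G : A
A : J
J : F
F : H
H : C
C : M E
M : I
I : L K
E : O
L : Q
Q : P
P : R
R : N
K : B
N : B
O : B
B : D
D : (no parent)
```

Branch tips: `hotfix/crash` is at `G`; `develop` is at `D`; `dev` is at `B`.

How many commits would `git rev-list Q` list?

Walking parent pointers from Q: reachable set = {B, D, N, P, Q, R}.
That is 6 commits.

6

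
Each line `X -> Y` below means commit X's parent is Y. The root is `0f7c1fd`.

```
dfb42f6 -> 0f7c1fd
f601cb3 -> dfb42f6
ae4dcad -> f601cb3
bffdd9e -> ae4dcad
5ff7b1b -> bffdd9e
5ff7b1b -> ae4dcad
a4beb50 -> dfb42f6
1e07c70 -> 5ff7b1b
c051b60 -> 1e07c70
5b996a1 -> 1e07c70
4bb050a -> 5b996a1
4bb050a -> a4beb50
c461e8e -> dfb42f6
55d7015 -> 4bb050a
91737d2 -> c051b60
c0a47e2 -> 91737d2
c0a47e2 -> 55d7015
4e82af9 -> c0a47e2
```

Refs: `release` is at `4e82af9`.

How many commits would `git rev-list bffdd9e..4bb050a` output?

5

Reachable from 4bb050a: {0f7c1fd, 1e07c70, 4bb050a, 5b996a1, 5ff7b1b, a4beb50, ae4dcad, bffdd9e, dfb42f6, f601cb3}.
Reachable from bffdd9e: {0f7c1fd, ae4dcad, bffdd9e, dfb42f6, f601cb3}.
In 4bb050a's history but not bffdd9e's: {1e07c70, 4bb050a, 5b996a1, 5ff7b1b, a4beb50} — 5 commits.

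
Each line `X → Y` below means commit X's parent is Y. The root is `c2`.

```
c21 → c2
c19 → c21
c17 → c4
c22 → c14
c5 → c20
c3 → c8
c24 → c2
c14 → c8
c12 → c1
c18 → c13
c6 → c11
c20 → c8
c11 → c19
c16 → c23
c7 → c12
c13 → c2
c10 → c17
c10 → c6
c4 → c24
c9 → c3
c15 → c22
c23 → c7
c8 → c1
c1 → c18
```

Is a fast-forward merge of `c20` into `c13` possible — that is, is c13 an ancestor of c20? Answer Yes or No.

A fast-forward from c13 to c20 is possible iff c13 is an ancestor of c20.
Ancestors of c20: {c1, c13, c18, c2, c20, c8}.
c13 is among them, so fast-forward is possible.

Yes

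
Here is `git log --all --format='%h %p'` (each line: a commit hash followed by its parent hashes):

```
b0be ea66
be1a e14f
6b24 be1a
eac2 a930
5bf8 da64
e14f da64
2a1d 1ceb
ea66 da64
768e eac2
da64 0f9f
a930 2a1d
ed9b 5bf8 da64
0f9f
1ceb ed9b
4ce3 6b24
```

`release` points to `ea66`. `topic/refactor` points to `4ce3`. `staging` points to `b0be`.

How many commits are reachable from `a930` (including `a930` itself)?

7

Walking parent pointers from a930: reachable set = {0f9f, 1ceb, 2a1d, 5bf8, a930, da64, ed9b}.
That is 7 commits.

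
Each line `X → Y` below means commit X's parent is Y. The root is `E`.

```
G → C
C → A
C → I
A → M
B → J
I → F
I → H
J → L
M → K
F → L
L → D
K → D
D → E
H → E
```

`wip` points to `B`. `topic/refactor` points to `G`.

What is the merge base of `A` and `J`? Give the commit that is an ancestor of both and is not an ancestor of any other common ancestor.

D

Ancestors of A: {A, D, E, K, M}.
Ancestors of J: {D, E, J, L}.
Common ancestors: {D, E}.
Among these, D is not an ancestor of any other common ancestor — it is the merge base.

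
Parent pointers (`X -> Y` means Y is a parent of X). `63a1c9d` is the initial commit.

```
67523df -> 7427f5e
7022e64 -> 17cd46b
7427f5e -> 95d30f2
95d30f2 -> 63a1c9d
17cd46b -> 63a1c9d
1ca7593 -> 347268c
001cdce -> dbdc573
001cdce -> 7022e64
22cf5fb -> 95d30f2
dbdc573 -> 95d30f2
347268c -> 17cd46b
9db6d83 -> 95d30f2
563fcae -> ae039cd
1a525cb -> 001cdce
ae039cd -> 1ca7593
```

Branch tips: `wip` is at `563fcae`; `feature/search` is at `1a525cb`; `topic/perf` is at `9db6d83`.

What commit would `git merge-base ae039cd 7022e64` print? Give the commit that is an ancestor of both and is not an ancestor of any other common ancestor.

Ancestors of ae039cd: {17cd46b, 1ca7593, 347268c, 63a1c9d, ae039cd}.
Ancestors of 7022e64: {17cd46b, 63a1c9d, 7022e64}.
Common ancestors: {17cd46b, 63a1c9d}.
Among these, 17cd46b is not an ancestor of any other common ancestor — it is the merge base.

17cd46b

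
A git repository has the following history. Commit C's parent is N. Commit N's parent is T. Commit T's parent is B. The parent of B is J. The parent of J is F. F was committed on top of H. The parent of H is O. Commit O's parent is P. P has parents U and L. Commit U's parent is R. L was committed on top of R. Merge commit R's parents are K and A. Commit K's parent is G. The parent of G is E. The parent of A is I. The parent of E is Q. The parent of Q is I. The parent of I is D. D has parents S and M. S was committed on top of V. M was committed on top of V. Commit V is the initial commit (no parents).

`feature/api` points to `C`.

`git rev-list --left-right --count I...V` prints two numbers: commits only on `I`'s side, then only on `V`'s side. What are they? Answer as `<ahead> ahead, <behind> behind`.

Reachable from I: {D, I, M, S, V}.
Reachable from V: {V}.
Only in I's history (ahead): {D, I, M, S} — 4.
Only in V's history (behind): {} — 0.

4 ahead, 0 behind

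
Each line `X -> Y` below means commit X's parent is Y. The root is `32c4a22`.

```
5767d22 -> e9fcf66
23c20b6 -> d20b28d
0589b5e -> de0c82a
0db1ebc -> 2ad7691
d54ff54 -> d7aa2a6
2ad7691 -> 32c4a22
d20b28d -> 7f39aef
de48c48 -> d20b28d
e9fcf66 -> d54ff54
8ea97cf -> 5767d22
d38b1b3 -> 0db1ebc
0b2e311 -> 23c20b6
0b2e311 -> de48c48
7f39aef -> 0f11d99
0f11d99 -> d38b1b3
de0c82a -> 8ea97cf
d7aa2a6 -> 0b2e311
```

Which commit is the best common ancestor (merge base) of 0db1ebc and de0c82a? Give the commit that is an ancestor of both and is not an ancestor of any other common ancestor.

Ancestors of 0db1ebc: {0db1ebc, 2ad7691, 32c4a22}.
Ancestors of de0c82a: {0b2e311, 0db1ebc, 0f11d99, 23c20b6, 2ad7691, 32c4a22, 5767d22, 7f39aef, 8ea97cf, d20b28d, d38b1b3, d54ff54, d7aa2a6, de0c82a, de48c48, e9fcf66}.
Common ancestors: {0db1ebc, 2ad7691, 32c4a22}.
Among these, 0db1ebc is not an ancestor of any other common ancestor — it is the merge base.

0db1ebc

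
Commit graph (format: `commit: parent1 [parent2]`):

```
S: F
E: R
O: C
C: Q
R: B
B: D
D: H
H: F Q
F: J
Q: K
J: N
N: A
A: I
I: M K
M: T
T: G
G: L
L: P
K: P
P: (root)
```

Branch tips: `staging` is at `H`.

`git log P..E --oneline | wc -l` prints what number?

Reachable from E: {A, B, D, E, F, G, H, I, J, K, L, M, N, P, Q, R, T}.
Reachable from P: {P}.
In E's history but not P's: {A, B, D, E, F, G, H, I, J, K, L, M, N, Q, R, T} — 16 commits.

16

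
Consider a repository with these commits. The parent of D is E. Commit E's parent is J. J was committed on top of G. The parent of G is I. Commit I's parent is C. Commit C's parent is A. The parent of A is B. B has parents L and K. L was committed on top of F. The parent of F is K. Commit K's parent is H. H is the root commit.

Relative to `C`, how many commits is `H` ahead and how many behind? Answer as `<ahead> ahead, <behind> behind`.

Reachable from H: {H}.
Reachable from C: {A, B, C, F, H, K, L}.
Only in H's history (ahead): {} — 0.
Only in C's history (behind): {A, B, C, F, K, L} — 6.

0 ahead, 6 behind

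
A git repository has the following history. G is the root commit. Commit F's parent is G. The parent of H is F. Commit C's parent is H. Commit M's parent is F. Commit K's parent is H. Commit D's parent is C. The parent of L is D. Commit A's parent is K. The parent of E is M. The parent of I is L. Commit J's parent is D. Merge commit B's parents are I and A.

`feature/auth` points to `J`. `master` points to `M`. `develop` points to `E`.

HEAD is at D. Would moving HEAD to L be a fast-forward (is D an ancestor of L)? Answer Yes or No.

A fast-forward from D to L is possible iff D is an ancestor of L.
Ancestors of L: {C, D, F, G, H, L}.
D is among them, so fast-forward is possible.

Yes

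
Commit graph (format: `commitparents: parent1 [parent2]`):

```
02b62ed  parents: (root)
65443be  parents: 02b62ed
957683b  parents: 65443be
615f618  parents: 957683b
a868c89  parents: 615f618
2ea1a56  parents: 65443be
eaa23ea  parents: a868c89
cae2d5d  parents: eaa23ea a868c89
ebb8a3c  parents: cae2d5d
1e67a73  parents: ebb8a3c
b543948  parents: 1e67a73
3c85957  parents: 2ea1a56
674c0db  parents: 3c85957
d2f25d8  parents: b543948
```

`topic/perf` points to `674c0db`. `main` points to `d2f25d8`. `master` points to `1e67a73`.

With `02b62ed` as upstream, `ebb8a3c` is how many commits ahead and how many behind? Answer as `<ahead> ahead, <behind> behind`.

Reachable from ebb8a3c: {02b62ed, 615f618, 65443be, 957683b, a868c89, cae2d5d, eaa23ea, ebb8a3c}.
Reachable from 02b62ed: {02b62ed}.
Only in ebb8a3c's history (ahead): {615f618, 65443be, 957683b, a868c89, cae2d5d, eaa23ea, ebb8a3c} — 7.
Only in 02b62ed's history (behind): {} — 0.

7 ahead, 0 behind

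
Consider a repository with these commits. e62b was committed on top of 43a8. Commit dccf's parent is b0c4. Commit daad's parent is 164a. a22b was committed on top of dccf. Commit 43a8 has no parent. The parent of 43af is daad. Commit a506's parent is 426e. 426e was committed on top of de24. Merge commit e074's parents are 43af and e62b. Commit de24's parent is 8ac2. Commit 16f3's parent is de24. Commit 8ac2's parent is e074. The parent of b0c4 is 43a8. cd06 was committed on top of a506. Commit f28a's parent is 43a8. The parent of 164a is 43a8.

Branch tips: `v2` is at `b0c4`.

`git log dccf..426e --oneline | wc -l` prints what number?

Reachable from 426e: {164a, 426e, 43a8, 43af, 8ac2, daad, de24, e074, e62b}.
Reachable from dccf: {43a8, b0c4, dccf}.
In 426e's history but not dccf's: {164a, 426e, 43af, 8ac2, daad, de24, e074, e62b} — 8 commits.

8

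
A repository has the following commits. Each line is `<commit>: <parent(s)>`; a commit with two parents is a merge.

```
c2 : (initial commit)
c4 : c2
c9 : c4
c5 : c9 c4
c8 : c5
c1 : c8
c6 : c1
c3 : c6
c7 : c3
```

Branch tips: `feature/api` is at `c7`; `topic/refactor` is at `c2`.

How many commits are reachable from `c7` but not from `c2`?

Reachable from c7: {c1, c2, c3, c4, c5, c6, c7, c8, c9}.
Reachable from c2: {c2}.
In c7's history but not c2's: {c1, c3, c4, c5, c6, c7, c8, c9} — 8 commits.

8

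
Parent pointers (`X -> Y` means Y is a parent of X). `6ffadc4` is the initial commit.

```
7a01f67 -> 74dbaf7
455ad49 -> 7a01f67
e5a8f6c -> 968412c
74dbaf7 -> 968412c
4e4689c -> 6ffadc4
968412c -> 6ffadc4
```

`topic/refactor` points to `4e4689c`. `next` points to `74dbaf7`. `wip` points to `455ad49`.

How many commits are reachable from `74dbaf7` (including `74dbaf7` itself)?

3

Walking parent pointers from 74dbaf7: reachable set = {6ffadc4, 74dbaf7, 968412c}.
That is 3 commits.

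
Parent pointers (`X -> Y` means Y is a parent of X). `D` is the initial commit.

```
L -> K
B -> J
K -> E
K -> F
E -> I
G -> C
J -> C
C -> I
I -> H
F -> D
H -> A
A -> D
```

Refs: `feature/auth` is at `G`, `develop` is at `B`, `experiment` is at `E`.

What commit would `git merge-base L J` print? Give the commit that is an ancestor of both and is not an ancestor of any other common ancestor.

Ancestors of L: {A, D, E, F, H, I, K, L}.
Ancestors of J: {A, C, D, H, I, J}.
Common ancestors: {A, D, H, I}.
Among these, I is not an ancestor of any other common ancestor — it is the merge base.

I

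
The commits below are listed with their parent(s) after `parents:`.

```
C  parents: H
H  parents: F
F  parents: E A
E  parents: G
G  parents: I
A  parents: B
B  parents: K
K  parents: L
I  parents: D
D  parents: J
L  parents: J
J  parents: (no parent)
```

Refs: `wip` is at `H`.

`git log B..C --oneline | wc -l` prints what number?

Reachable from C: {A, B, C, D, E, F, G, H, I, J, K, L}.
Reachable from B: {B, J, K, L}.
In C's history but not B's: {A, C, D, E, F, G, H, I} — 8 commits.

8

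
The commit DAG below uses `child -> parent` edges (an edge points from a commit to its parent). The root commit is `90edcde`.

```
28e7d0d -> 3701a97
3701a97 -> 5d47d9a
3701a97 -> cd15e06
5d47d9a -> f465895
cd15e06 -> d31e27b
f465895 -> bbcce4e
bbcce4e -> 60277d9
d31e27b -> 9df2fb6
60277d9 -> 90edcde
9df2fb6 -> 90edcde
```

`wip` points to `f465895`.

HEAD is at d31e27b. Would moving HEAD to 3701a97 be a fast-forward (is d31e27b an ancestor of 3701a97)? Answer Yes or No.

A fast-forward from d31e27b to 3701a97 is possible iff d31e27b is an ancestor of 3701a97.
Ancestors of 3701a97: {3701a97, 5d47d9a, 60277d9, 90edcde, 9df2fb6, bbcce4e, cd15e06, d31e27b, f465895}.
d31e27b is among them, so fast-forward is possible.

Yes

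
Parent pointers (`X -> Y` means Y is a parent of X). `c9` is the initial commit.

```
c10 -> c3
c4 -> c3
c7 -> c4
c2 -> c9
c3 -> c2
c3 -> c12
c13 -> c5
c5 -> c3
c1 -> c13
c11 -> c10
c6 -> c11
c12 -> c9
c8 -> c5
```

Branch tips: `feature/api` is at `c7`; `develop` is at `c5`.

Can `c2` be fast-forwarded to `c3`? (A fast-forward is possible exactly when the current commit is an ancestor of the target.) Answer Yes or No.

Yes

A fast-forward from c2 to c3 is possible iff c2 is an ancestor of c3.
Ancestors of c3: {c12, c2, c3, c9}.
c2 is among them, so fast-forward is possible.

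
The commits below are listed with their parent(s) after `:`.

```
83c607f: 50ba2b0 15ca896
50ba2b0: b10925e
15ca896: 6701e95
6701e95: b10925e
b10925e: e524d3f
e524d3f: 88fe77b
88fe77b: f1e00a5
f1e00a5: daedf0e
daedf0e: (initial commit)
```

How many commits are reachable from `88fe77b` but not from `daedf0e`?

Reachable from 88fe77b: {88fe77b, daedf0e, f1e00a5}.
Reachable from daedf0e: {daedf0e}.
In 88fe77b's history but not daedf0e's: {88fe77b, f1e00a5} — 2 commits.

2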